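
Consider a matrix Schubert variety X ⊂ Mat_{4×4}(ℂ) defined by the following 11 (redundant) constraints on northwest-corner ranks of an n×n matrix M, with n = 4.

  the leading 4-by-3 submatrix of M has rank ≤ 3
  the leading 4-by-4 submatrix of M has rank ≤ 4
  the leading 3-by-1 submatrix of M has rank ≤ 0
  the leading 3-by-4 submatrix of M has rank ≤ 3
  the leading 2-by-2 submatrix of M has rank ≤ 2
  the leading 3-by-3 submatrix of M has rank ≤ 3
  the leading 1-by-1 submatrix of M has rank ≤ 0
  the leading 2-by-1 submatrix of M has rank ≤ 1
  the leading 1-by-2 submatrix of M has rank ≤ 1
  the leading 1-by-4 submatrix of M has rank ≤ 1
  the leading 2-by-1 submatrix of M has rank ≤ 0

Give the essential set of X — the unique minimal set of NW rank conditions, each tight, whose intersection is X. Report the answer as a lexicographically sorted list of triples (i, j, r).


Reconstructing r_w from the 11 given conditions:

  0, 1, 1, 1
  0, 1, 2, 2
  0, 1, 2, 3
  1, 2, 3, 4

the unique w with this rank table is (2, 3, 4, 1).

1 SE-corner of the 3-cell Rothe diagram gives Ess(w):

[(3, 1, 0)]


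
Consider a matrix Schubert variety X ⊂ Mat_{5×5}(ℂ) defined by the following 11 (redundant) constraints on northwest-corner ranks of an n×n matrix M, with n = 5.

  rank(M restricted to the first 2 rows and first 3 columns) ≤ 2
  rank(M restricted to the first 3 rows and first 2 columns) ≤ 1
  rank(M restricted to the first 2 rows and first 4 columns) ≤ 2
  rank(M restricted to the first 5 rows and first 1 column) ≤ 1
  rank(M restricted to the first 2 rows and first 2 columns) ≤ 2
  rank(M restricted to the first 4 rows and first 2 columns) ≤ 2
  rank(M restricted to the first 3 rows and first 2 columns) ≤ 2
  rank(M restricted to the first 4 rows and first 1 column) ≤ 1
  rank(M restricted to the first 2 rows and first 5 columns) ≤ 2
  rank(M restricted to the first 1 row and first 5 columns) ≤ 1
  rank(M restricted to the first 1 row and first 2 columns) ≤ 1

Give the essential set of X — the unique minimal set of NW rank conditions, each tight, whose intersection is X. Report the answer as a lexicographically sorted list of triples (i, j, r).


Propagating the 11 rank bounds to every northwest block:

  i=1: 1, 1, 1, 1, 1
  i=2: 1, 1, 2, 2, 2
  i=3: 1, 1, 2, 3, 3
  i=4: 1, 2, 3, 4, 4
  i=5: 1, 2, 3, 4, 5

reading off 1-entries of Δ²R: w = (1, 3, 4, 2, 5).

1 SE-corner of the 2-cell Rothe diagram gives Ess(w):

[(3, 2, 1)]


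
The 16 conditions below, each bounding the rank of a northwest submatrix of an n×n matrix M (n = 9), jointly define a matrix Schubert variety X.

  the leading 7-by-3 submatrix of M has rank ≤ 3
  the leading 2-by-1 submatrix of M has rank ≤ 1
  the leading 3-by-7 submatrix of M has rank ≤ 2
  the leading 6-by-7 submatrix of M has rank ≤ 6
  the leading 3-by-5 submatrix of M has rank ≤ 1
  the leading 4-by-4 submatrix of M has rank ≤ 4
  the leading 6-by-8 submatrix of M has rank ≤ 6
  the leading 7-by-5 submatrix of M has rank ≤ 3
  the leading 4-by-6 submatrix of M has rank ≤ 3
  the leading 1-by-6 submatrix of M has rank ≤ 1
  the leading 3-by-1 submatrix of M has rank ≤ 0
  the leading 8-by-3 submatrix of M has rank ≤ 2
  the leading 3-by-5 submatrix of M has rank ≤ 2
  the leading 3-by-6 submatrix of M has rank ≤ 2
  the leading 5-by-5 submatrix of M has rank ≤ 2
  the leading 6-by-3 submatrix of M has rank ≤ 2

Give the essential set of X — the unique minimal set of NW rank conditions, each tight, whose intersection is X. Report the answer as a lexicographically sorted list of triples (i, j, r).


Computing R[i][j] = min implied NW-rank bound (n=9, 16 conditions):

  0 1 1 1 1 1 1 1 1
  0 1 1 1 1 2 2 2 2
  0 1 1 1 1 2 2 3 3
  1 2 2 2 2 3 3 4 4
  1 2 2 2 2 3 4 5 5
  1 2 2 3 3 4 5 6 6
  1 2 2 3 3 4 5 6 7
  1 2 2 3 4 5 6 7 8
  1 2 3 4 5 6 7 8 9

the unique w with this rank table is (2, 6, 8, 1, 7, 4, 9, 5, 3).

6 SE-corners of the 17-cell Rothe diagram give Ess(w):

[(3, 1, 0), (3, 5, 1), (3, 7, 2), (5, 5, 2), (7, 5, 3), (8, 3, 2)]


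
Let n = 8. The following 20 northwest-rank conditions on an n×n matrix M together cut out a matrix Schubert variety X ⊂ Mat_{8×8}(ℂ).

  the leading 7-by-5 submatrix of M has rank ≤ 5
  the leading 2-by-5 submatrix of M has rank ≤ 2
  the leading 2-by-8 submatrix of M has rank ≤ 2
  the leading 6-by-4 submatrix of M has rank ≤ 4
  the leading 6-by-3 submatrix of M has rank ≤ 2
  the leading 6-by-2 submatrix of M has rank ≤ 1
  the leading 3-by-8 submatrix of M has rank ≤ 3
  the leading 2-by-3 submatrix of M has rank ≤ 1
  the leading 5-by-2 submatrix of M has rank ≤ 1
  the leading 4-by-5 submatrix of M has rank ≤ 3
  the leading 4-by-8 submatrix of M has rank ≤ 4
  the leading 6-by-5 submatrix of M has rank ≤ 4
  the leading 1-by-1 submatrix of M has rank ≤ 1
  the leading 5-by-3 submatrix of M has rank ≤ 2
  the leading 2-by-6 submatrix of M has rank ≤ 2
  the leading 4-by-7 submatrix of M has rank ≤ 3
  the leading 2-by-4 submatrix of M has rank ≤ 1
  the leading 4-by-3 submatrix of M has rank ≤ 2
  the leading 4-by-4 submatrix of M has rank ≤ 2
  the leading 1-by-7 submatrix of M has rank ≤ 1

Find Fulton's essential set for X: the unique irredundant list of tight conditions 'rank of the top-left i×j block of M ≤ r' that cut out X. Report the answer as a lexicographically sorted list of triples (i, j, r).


Reconstructing r_w from the 20 given conditions:

  1  1  1  1  1  1  1  1
  1  1  1  1  2  2  2  2
  1  1  2  2  3  3  3  3
  1  1  2  2  3  3  3  4
  1  1  2  3  4  4  4  5
  1  1  2  3  4  5  5  6
  1  2  3  4  5  6  6  7
  1  2  3  4  5  6  7  8

hence w(1..8) = (1, 5, 3, 8, 4, 6, 2, 7).

4 SE-corners of the 10-cell Rothe diagram give Ess(w):

[(2, 4, 1), (4, 4, 2), (4, 7, 3), (6, 2, 1)]


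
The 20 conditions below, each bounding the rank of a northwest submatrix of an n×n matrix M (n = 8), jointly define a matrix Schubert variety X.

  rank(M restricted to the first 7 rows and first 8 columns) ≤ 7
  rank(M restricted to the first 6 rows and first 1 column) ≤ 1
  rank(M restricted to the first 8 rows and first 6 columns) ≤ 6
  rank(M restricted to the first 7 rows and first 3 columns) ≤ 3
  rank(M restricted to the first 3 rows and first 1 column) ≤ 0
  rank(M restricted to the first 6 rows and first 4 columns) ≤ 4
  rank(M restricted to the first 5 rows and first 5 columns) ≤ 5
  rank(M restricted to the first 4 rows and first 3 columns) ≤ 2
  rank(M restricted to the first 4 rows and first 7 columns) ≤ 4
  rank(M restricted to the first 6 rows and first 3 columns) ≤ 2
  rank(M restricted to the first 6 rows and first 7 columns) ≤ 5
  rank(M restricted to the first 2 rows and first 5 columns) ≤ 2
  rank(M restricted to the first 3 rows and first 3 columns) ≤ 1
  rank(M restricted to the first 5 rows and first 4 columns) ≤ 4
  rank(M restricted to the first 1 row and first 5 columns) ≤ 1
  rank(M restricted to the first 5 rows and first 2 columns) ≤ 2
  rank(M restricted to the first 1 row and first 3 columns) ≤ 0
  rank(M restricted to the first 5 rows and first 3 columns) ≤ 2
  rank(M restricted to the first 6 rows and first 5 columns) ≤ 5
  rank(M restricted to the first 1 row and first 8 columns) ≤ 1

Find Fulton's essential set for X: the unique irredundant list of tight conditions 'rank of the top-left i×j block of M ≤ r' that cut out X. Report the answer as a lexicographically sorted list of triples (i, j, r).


Computing R[i][j] = min implied NW-rank bound (n=8, 20 conditions):

  i=1: 0  0  0  1  1  1  1  1
  i=2: 0  1  1  2  2  2  2  2
  i=3: 0  1  1  2  3  3  3  3
  i=4: 1  2  2  3  4  4  4  4
  i=5: 1  2  2  3  4  5  5  5
  i=6: 1  2  2  3  4  5  5  6
  i=7: 1  2  3  4  5  6  6  7
  i=8: 1  2  3  4  5  6  7  8

hence w(1..8) = (4, 2, 5, 1, 6, 8, 3, 7).

|D(w)|=9, |Ess(w)|=5:

[(1, 3, 0), (3, 1, 0), (3, 3, 1), (6, 3, 2), (6, 7, 5)]


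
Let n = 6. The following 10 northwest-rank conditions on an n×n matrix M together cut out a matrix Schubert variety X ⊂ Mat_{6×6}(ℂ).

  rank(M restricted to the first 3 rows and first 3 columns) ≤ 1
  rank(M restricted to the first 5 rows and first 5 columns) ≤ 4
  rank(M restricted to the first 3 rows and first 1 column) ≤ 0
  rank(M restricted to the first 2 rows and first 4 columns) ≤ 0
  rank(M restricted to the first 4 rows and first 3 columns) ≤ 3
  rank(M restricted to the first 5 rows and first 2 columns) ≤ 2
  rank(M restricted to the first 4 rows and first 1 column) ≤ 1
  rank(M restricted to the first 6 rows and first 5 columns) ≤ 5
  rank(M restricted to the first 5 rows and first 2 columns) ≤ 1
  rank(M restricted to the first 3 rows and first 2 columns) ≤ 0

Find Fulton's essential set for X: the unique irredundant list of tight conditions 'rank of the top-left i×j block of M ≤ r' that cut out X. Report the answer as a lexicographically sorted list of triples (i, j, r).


Recovering R(i,j) via the rank-extension bound from the 10 conditions:

  0, 0, 0, 0, 1, 1
  0, 0, 0, 0, 1, 2
  0, 0, 1, 1, 2, 3
  1, 1, 2, 2, 3, 4
  1, 1, 2, 3, 4, 5
  1, 2, 3, 4, 5, 6

giving w = (5, 6, 3, 1, 4, 2) via Δ²R.

Fulton essential set (3 of the 11 Rothe cells):

[(2, 4, 0), (3, 2, 0), (5, 2, 1)]


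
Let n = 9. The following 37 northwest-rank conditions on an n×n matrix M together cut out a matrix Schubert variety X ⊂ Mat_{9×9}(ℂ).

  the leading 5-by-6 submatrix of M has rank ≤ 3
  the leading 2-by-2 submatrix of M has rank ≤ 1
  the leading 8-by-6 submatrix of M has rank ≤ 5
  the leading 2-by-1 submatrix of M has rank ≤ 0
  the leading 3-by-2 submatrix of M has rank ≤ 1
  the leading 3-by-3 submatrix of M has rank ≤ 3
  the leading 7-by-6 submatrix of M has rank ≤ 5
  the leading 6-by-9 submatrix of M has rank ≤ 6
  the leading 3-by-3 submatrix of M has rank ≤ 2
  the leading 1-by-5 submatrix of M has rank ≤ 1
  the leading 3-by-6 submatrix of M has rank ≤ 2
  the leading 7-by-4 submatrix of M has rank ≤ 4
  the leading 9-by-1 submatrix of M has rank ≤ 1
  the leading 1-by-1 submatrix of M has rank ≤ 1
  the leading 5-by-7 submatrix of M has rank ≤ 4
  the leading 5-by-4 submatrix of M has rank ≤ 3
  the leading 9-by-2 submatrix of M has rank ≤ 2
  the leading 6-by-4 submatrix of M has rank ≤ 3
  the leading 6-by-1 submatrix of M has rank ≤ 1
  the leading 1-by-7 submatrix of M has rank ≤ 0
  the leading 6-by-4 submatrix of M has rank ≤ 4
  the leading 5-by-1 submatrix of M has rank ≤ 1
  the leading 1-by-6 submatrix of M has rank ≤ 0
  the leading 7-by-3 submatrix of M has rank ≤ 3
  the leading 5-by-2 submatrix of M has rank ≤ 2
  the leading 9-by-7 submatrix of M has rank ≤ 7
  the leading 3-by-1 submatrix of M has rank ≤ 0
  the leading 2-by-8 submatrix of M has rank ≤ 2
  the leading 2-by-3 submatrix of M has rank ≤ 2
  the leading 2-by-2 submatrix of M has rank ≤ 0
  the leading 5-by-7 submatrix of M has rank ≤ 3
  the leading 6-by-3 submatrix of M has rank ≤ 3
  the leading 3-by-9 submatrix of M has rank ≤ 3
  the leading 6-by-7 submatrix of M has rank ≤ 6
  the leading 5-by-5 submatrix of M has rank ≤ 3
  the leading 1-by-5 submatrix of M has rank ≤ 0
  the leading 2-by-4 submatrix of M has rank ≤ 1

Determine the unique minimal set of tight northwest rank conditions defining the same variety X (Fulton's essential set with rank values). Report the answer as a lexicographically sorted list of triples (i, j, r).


Recovering R(i,j) via the rank-extension bound from the 37 conditions:

  R[1]: 0, 0, 0, 0, 0, 0, 0, 1, 1
  R[2]: 0, 0, 1, 1, 1, 1, 1, 2, 2
  R[3]: 0, 1, 2, 2, 2, 2, 2, 3, 3
  R[4]: 1, 2, 3, 3, 3, 3, 3, 4, 4
  R[5]: 1, 2, 3, 3, 3, 3, 3, 4, 5
  R[6]: 1, 2, 3, 3, 4, 4, 4, 5, 6
  R[7]: 1, 2, 3, 4, 5, 5, 5, 6, 7
  R[8]: 1, 2, 3, 4, 5, 5, 6, 7, 8
  R[9]: 1, 2, 3, 4, 5, 6, 7, 8, 9

hence w(1..9) = (8, 3, 2, 1, 9, 5, 4, 7, 6).

6 SE-corners of the 16-cell Rothe diagram give Ess(w):

[(1, 7, 0), (2, 2, 0), (3, 1, 0), (5, 7, 3), (6, 4, 3), (8, 6, 5)]


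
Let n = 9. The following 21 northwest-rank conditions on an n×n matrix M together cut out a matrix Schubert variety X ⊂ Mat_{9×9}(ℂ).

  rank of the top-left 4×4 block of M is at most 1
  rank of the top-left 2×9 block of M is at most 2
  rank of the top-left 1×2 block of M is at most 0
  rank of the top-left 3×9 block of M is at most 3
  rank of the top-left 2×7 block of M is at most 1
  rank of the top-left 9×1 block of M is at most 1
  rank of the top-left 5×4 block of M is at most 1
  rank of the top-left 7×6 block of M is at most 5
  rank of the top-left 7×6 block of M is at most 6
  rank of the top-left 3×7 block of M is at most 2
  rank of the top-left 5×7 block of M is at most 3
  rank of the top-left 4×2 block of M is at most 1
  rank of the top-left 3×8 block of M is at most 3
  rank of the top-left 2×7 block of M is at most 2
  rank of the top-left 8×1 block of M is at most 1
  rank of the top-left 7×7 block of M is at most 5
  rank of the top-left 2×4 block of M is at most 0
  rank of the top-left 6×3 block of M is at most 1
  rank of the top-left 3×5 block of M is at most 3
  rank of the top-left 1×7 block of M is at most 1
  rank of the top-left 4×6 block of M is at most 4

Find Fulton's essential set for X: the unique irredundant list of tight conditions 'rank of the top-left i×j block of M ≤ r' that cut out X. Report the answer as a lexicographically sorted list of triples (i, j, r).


The tightest implied rank at each (i,j), from the 21 conditions:

  R[1]: 0 0 0 0 1 1 1 1 1
  R[2]: 0 0 0 0 1 1 1 2 2
  R[3]: 1 1 1 1 2 2 2 3 3
  R[4]: 1 1 1 1 2 3 3 4 4
  R[5]: 1 1 1 1 2 3 3 4 5
  R[6]: 1 1 1 2 3 4 4 5 6
  R[7]: 1 2 2 3 4 5 5 6 7
  R[8]: 1 2 3 4 5 6 6 7 8
  R[9]: 1 2 3 4 5 6 7 8 9

hence w(1..9) = (5, 8, 1, 6, 9, 4, 2, 3, 7).

Rothe diagram D(w) (19 cells), 5 SE-corners (essential conditions):

[(2, 4, 0), (2, 7, 1), (5, 4, 1), (5, 7, 3), (6, 3, 1)]


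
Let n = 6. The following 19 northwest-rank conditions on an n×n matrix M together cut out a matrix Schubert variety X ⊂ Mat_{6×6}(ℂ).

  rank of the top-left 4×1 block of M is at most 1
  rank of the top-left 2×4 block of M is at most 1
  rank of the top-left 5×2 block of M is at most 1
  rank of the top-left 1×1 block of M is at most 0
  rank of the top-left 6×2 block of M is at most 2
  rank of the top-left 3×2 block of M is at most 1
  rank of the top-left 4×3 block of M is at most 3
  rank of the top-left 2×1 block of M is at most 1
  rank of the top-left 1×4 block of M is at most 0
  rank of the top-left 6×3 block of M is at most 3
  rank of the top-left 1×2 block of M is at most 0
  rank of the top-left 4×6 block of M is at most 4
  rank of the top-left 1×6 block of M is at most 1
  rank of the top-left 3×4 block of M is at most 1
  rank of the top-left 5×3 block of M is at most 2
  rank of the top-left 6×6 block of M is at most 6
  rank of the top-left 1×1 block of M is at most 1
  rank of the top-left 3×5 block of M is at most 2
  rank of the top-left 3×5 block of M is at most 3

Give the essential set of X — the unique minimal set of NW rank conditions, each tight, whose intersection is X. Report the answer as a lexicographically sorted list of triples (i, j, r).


Rank table r_w(6×6) implied by the 19 constraints:

  i=1: 0  0  0  0  1  1
  i=2: 1  1  1  1  2  2
  i=3: 1  1  1  1  2  3
  i=4: 1  1  2  2  3  4
  i=5: 1  1  2  3  4  5
  i=6: 1  2  3  4  5  6

second differences of R give the permutation w = (5, 1, 6, 3, 4, 2).

Fulton essential set (3 of the 9 Rothe cells):

[(1, 4, 0), (3, 4, 1), (5, 2, 1)]


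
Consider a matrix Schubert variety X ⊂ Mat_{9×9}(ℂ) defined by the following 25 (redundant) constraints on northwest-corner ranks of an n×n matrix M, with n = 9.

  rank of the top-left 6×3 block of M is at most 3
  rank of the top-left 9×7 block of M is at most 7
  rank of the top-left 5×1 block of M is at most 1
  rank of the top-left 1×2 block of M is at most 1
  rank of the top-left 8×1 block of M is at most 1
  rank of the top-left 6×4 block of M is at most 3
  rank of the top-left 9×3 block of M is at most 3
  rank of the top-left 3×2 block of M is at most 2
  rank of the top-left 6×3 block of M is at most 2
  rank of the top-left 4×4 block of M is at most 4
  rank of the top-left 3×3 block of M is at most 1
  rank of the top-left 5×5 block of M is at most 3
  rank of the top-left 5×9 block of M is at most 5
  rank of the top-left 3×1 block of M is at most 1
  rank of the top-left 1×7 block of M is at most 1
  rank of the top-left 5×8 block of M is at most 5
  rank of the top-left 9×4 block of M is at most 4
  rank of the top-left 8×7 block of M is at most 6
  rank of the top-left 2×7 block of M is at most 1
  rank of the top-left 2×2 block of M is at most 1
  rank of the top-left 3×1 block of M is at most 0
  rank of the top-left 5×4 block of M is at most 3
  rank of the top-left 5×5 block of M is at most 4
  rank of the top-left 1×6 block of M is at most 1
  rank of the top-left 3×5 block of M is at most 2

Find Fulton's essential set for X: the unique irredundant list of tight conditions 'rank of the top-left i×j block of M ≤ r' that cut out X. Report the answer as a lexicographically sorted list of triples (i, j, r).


Recovering R(i,j) via the rank-extension bound from the 25 conditions:

  i=1: 0  1  1  1  1  1  1  1  1
  i=2: 0  1  1  1  1  1  1  2  2
  i=3: 0  1  1  2  2  2  2  3  3
  i=4: 1  2  2  3  3  3  3  4  4
  i=5: 1  2  2  3  3  4  4  5  5
  i=6: 1  2  2  3  4  5  5  6  6
  i=7: 1  2  3  4  5  6  6  7  7
  i=8: 1  2  3  4  5  6  6  7  8
  i=9: 1  2  3  4  5  6  7  8  9

hence w(1..9) = (2, 8, 4, 1, 6, 5, 3, 9, 7).

ℓ(w)=13; the 6 essential cells (i,j,r):

[(2, 7, 1), (3, 1, 0), (3, 3, 1), (5, 5, 3), (6, 3, 2), (8, 7, 6)]


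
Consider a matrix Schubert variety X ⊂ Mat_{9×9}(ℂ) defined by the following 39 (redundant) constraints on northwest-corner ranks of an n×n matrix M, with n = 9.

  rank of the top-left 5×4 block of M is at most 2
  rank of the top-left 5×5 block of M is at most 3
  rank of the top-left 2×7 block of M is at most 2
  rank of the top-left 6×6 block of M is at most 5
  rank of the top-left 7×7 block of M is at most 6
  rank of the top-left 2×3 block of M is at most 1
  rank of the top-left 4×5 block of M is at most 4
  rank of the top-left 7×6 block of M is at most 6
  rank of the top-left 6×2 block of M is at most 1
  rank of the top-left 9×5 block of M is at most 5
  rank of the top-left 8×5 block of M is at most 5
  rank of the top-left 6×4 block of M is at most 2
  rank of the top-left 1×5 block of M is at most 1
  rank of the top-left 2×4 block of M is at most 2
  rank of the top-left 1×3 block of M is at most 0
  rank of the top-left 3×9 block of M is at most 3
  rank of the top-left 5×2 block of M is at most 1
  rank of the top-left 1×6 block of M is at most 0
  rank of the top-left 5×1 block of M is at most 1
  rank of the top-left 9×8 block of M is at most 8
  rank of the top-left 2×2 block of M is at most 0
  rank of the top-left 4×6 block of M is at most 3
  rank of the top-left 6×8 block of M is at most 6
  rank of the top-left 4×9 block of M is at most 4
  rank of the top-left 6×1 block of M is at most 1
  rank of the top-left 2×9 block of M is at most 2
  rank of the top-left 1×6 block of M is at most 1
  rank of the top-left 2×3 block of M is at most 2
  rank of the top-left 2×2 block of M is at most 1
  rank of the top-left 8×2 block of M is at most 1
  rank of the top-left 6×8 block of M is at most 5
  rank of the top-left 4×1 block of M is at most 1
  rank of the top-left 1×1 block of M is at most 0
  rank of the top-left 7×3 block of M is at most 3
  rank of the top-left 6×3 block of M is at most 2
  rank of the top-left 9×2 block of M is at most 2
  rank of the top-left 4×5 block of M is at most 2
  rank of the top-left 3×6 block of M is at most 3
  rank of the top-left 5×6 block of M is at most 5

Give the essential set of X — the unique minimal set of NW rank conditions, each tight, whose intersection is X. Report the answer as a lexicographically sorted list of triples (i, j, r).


The tightest implied rank at each (i,j), from the 39 conditions:

  R[1]: 0 0 0 0 0 0 1 1 1
  R[2]: 0 0 1 1 1 1 2 2 2
  R[3]: 1 1 2 2 2 2 3 3 3
  R[4]: 1 1 2 2 2 3 4 4 4
  R[5]: 1 1 2 2 3 4 5 5 5
  R[6]: 1 1 2 2 3 4 5 5 6
  R[7]: 1 1 2 3 4 5 6 6 7
  R[8]: 1 1 2 3 4 5 6 7 8
  R[9]: 1 2 3 4 5 6 7 8 9

so w = (7, 3, 1, 6, 5, 9, 4, 8, 2).

6 SE-corners of the 18-cell Rothe diagram give Ess(w):

[(1, 6, 0), (2, 2, 0), (4, 5, 2), (6, 4, 2), (6, 8, 5), (8, 2, 1)]


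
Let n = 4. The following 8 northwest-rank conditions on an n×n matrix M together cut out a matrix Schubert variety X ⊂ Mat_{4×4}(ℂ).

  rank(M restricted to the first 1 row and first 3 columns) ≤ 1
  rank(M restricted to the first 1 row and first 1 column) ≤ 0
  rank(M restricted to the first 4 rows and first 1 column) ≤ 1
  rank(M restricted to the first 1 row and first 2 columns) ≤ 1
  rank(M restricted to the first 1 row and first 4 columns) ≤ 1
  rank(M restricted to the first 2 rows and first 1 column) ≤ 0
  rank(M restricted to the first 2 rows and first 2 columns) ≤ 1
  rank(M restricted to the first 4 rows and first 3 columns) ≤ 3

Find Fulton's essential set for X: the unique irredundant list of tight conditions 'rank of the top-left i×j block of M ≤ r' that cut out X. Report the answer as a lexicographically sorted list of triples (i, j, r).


Computing R[i][j] = min implied NW-rank bound (n=4, 8 conditions):

  R[1]: 0 | 1 | 1 | 1
  R[2]: 0 | 1 | 2 | 2
  R[3]: 1 | 2 | 3 | 3
  R[4]: 1 | 2 | 3 | 4

second differences of R give the permutation w = (2, 3, 1, 4).

Fulton essential set (1 of the 2 Rothe cells):

[(2, 1, 0)]


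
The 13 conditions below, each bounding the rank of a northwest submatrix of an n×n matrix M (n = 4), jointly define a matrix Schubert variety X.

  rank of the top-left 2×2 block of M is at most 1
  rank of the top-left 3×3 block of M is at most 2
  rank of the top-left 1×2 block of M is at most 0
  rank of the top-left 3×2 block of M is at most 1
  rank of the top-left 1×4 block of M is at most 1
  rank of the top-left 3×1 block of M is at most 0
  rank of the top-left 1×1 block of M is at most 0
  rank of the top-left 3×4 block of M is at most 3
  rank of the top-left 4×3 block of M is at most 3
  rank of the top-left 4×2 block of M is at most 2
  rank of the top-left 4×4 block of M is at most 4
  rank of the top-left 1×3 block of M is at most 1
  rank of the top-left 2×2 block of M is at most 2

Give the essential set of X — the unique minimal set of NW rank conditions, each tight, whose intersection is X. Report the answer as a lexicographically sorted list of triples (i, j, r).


The tightest implied rank at each (i,j), from the 13 conditions:

  i=1: 0  0  1  1
  i=2: 0  1  2  2
  i=3: 0  1  2  3
  i=4: 1  2  3  4

giving w = (3, 2, 4, 1) via Δ²R.

Fulton essential set (2 of the 4 Rothe cells):

[(1, 2, 0), (3, 1, 0)]


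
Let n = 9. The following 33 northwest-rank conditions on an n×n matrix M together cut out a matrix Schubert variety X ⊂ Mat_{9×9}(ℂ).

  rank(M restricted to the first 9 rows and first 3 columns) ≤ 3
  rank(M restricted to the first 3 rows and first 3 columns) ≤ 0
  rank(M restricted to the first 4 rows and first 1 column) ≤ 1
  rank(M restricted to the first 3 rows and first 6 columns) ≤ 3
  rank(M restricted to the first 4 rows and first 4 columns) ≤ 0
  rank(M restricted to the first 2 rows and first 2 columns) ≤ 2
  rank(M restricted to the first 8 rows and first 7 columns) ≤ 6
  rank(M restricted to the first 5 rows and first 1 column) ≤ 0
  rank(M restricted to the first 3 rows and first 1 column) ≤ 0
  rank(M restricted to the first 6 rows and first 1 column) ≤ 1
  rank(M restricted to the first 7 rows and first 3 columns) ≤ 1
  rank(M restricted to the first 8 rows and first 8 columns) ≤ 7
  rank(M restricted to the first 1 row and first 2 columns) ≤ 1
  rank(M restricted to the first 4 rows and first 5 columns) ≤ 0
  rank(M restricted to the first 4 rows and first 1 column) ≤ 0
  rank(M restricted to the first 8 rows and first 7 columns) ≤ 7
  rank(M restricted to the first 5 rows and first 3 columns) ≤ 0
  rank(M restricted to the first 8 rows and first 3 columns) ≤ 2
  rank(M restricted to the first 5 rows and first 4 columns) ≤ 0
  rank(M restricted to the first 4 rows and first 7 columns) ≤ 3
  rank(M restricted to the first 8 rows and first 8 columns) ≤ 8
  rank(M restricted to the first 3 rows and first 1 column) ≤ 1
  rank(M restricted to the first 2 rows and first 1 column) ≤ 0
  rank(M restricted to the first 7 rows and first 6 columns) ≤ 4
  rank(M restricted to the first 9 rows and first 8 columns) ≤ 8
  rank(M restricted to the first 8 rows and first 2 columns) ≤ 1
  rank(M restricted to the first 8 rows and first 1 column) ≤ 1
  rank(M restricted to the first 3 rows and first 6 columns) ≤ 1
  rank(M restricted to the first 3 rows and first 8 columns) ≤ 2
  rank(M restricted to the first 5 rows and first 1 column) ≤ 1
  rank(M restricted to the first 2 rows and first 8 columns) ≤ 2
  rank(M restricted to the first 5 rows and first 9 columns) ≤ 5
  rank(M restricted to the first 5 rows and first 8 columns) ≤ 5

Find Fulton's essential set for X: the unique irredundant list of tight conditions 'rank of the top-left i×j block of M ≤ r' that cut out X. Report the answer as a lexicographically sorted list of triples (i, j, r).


Rank table r_w(9×9) implied by the 33 constraints:

  row 1: 0 | 0 | 0 | 0 | 0 | 1 | 1 | 1 | 1
  row 2: 0 | 0 | 0 | 0 | 0 | 1 | 2 | 2 | 2
  row 3: 0 | 0 | 0 | 0 | 0 | 1 | 2 | 2 | 3
  row 4: 0 | 0 | 0 | 0 | 0 | 1 | 2 | 3 | 4
  row 5: 0 | 0 | 0 | 0 | 1 | 2 | 3 | 4 | 5
  row 6: 1 | 1 | 1 | 1 | 2 | 3 | 4 | 5 | 6
  row 7: 1 | 1 | 1 | 2 | 3 | 4 | 5 | 6 | 7
  row 8: 1 | 1 | 2 | 3 | 4 | 5 | 6 | 7 | 8
  row 9: 1 | 2 | 3 | 4 | 5 | 6 | 7 | 8 | 9

second differences of R give the permutation w = (6, 7, 9, 8, 5, 1, 4, 3, 2).

ℓ(w)=28; the 5 essential cells (i,j,r):

[(3, 8, 2), (4, 5, 0), (5, 4, 0), (7, 3, 1), (8, 2, 1)]


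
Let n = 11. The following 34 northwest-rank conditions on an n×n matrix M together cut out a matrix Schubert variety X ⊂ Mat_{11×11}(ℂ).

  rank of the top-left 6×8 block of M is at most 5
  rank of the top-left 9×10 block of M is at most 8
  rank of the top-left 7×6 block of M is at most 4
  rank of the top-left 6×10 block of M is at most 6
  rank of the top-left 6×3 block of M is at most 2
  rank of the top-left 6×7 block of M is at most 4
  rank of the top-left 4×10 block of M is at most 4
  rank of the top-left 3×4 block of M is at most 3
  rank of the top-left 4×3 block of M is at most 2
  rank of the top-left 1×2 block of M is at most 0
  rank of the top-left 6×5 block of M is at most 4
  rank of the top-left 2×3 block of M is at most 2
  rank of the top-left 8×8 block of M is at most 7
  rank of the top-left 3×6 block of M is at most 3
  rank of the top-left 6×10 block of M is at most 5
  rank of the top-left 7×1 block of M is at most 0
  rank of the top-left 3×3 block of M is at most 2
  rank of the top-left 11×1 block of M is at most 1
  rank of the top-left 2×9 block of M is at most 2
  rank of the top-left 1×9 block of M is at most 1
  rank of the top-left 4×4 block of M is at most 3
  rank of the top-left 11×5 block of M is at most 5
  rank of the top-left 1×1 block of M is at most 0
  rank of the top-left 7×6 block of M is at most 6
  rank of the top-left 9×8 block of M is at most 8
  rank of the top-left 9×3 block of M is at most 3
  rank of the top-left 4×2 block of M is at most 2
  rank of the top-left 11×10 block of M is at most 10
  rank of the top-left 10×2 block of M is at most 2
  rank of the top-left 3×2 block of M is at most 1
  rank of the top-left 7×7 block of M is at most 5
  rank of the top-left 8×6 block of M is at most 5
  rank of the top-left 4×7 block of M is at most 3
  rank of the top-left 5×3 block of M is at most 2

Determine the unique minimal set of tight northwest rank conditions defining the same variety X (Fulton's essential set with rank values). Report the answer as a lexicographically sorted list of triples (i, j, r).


Computing R[i][j] = min implied NW-rank bound (n=11, 34 conditions):

  i=1: 0, 0, 1, 1, 1, 1, 1, 1, 1, 1, 1
  i=2: 0, 1, 2, 2, 2, 2, 2, 2, 2, 2, 2
  i=3: 0, 1, 2, 3, 3, 3, 3, 3, 3, 3, 3
  i=4: 0, 1, 2, 3, 3, 3, 3, 4, 4, 4, 4
  i=5: 0, 1, 2, 3, 4, 4, 4, 5, 5, 5, 5
  i=6: 0, 1, 2, 3, 4, 4, 4, 5, 5, 5, 6
  i=7: 0, 1, 2, 3, 4, 4, 5, 6, 6, 6, 7
  i=8: 1, 2, 3, 4, 5, 5, 6, 7, 7, 7, 8
  i=9: 1, 2, 3, 4, 5, 6, 7, 8, 8, 8, 9
  i=10: 1, 2, 3, 4, 5, 6, 7, 8, 9, 9, 10
  i=11: 1, 2, 3, 4, 5, 6, 7, 8, 9, 10, 11

reading off 1-entries of Δ²R: w = (3, 2, 4, 8, 5, 11, 7, 1, 6, 9, 10).

Rothe diagram D(w) (16 cells), 6 SE-corners (essential conditions):

[(1, 2, 0), (4, 7, 3), (6, 7, 4), (6, 10, 5), (7, 1, 0), (7, 6, 4)]


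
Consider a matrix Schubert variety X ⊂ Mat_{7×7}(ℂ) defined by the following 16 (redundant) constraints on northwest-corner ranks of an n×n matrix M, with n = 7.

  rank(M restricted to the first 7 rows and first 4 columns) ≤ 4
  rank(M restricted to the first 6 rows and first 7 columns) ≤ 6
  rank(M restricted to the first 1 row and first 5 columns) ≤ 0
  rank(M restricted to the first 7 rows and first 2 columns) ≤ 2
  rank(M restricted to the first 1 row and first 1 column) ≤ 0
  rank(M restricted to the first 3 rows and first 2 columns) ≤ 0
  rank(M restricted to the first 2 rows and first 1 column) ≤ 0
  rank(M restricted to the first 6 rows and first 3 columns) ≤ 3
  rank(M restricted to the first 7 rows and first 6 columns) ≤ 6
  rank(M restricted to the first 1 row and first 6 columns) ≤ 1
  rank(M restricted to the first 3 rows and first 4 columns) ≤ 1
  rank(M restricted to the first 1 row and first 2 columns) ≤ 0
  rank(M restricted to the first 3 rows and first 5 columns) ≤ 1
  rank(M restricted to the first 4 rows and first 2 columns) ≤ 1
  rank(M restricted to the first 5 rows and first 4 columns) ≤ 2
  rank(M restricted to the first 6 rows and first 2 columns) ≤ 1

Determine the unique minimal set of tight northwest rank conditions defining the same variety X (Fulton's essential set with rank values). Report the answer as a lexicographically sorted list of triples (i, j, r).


Reconstructing r_w from the 16 given conditions:

  i=1: 0  0  0  0  0  1  1
  i=2: 0  0  1  1  1  2  2
  i=3: 0  0  1  1  1  2  3
  i=4: 1  1  2  2  2  3  4
  i=5: 1  1  2  2  3  4  5
  i=6: 1  1  2  3  4  5  6
  i=7: 1  2  3  4  5  6  7

second differences of R give the permutation w = (6, 3, 7, 1, 5, 4, 2).

Fulton essential set (5 of the 14 Rothe cells):

[(1, 5, 0), (3, 2, 0), (3, 5, 1), (5, 4, 2), (6, 2, 1)]


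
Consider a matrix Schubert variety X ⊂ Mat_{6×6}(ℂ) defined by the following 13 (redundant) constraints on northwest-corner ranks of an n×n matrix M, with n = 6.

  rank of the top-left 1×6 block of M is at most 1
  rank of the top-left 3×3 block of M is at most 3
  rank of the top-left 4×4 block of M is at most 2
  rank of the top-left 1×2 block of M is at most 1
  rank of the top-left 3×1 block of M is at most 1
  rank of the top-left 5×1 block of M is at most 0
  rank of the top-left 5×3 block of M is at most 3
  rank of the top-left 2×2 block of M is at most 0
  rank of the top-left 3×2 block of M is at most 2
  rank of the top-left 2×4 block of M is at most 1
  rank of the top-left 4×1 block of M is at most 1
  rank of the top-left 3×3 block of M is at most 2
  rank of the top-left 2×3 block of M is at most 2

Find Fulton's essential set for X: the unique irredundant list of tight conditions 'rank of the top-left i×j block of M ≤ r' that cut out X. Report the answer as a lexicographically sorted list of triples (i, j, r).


Computing R[i][j] = min implied NW-rank bound (n=6, 13 conditions):

  R[1]: 0 | 0 | 1 | 1 | 1 | 1
  R[2]: 0 | 0 | 1 | 1 | 2 | 2
  R[3]: 0 | 1 | 2 | 2 | 3 | 3
  R[4]: 0 | 1 | 2 | 2 | 3 | 4
  R[5]: 0 | 1 | 2 | 3 | 4 | 5
  R[6]: 1 | 2 | 3 | 4 | 5 | 6

reading off 1-entries of Δ²R: w = (3, 5, 2, 6, 4, 1).

Rothe diagram D(w) (9 cells), 4 SE-corners (essential conditions):

[(2, 2, 0), (2, 4, 1), (4, 4, 2), (5, 1, 0)]


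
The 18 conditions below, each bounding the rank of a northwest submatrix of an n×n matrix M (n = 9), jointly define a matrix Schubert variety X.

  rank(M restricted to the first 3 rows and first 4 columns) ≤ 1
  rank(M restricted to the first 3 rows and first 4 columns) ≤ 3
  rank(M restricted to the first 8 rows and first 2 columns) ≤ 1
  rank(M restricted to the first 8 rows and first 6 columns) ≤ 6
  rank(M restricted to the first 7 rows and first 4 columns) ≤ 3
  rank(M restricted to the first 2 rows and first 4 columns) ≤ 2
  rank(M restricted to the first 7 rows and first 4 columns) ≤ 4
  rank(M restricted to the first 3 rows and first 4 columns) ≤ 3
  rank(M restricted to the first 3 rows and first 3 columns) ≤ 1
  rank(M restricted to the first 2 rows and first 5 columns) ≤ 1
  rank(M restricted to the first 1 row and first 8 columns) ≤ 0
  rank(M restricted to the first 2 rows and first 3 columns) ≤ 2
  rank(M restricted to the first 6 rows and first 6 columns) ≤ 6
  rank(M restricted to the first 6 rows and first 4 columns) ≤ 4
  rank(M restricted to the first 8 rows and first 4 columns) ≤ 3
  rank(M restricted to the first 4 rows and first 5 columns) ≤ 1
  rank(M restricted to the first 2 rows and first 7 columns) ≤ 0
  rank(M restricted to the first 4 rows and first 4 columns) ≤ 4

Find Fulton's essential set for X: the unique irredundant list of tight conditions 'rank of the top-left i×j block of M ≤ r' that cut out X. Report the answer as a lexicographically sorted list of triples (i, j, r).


Recovering R(i,j) via the rank-extension bound from the 18 conditions:

  i=1: 0, 0, 0, 0, 0, 0, 0, 0, 1
  i=2: 0, 0, 0, 0, 0, 0, 0, 1, 2
  i=3: 1, 1, 1, 1, 1, 1, 1, 2, 3
  i=4: 1, 1, 1, 1, 1, 2, 2, 3, 4
  i=5: 1, 1, 2, 2, 2, 3, 3, 4, 5
  i=6: 1, 1, 2, 3, 3, 4, 4, 5, 6
  i=7: 1, 1, 2, 3, 4, 5, 5, 6, 7
  i=8: 1, 1, 2, 3, 4, 5, 6, 7, 8
  i=9: 1, 2, 3, 4, 5, 6, 7, 8, 9

hence w(1..9) = (9, 8, 1, 6, 3, 4, 5, 7, 2).

Rothe diagram D(w) (23 cells), 4 SE-corners (essential conditions):

[(1, 8, 0), (2, 7, 0), (4, 5, 1), (8, 2, 1)]


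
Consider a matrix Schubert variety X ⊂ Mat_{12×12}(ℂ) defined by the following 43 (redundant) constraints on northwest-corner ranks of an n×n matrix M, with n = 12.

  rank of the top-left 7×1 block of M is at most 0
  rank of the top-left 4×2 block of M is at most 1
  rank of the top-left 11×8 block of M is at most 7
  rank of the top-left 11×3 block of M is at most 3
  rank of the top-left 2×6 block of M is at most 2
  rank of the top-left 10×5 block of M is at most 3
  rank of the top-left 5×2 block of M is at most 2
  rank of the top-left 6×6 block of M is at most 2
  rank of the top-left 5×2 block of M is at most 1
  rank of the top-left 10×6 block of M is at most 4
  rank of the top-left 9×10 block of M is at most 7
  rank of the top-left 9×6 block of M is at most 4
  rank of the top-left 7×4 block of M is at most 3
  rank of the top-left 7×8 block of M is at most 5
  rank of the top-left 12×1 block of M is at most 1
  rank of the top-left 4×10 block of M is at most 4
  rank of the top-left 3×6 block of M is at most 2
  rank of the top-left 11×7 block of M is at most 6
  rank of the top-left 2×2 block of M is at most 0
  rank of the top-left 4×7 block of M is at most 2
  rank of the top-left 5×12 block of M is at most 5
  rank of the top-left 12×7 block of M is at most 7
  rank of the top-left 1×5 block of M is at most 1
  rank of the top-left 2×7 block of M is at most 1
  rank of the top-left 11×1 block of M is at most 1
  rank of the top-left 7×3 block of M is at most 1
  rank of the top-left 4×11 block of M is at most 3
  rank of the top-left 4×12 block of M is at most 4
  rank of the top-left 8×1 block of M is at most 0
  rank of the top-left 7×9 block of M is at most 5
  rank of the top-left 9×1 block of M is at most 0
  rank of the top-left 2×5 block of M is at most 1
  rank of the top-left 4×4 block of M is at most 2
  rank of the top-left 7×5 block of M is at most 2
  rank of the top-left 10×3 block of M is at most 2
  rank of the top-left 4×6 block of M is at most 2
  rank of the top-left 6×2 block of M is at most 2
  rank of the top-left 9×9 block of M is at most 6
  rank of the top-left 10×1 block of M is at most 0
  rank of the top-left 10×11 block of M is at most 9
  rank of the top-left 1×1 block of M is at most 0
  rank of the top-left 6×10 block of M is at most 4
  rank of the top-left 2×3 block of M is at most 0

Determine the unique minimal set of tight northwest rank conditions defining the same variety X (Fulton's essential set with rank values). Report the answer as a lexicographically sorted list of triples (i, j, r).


Rank table r_w(12×12) implied by the 43 constraints:

  0 0 0 1 1 1 1 1 1 1 1 1
  0 0 0 1 1 1 1 2 2 2 2 2
  0 1 1 2 2 2 2 3 3 3 3 3
  0 1 1 2 2 2 2 3 3 3 3 4
  0 1 1 2 2 2 3 4 4 4 4 5
  0 1 1 2 2 2 3 4 4 4 5 6
  0 1 1 2 2 3 4 5 5 5 6 7
  0 1 2 3 3 4 5 6 6 6 7 8
  0 1 2 3 3 4 5 6 6 7 8 9
  0 1 2 3 3 4 5 6 7 8 9 10
  1 2 3 4 4 5 6 7 8 9 10 11
  1 2 3 4 5 6 7 8 9 10 11 12

giving w = (4, 8, 2, 12, 7, 11, 6, 3, 10, 9, 1, 5) via Δ²R.

|D(w)|=37, |Ess(w)|=11:

[(2, 3, 0), (2, 7, 1), (4, 7, 2), (4, 11, 3), (6, 6, 2), (6, 10, 4), (7, 3, 1), (7, 5, 2), (9, 9, 6), (10, 1, 0), (10, 5, 3)]


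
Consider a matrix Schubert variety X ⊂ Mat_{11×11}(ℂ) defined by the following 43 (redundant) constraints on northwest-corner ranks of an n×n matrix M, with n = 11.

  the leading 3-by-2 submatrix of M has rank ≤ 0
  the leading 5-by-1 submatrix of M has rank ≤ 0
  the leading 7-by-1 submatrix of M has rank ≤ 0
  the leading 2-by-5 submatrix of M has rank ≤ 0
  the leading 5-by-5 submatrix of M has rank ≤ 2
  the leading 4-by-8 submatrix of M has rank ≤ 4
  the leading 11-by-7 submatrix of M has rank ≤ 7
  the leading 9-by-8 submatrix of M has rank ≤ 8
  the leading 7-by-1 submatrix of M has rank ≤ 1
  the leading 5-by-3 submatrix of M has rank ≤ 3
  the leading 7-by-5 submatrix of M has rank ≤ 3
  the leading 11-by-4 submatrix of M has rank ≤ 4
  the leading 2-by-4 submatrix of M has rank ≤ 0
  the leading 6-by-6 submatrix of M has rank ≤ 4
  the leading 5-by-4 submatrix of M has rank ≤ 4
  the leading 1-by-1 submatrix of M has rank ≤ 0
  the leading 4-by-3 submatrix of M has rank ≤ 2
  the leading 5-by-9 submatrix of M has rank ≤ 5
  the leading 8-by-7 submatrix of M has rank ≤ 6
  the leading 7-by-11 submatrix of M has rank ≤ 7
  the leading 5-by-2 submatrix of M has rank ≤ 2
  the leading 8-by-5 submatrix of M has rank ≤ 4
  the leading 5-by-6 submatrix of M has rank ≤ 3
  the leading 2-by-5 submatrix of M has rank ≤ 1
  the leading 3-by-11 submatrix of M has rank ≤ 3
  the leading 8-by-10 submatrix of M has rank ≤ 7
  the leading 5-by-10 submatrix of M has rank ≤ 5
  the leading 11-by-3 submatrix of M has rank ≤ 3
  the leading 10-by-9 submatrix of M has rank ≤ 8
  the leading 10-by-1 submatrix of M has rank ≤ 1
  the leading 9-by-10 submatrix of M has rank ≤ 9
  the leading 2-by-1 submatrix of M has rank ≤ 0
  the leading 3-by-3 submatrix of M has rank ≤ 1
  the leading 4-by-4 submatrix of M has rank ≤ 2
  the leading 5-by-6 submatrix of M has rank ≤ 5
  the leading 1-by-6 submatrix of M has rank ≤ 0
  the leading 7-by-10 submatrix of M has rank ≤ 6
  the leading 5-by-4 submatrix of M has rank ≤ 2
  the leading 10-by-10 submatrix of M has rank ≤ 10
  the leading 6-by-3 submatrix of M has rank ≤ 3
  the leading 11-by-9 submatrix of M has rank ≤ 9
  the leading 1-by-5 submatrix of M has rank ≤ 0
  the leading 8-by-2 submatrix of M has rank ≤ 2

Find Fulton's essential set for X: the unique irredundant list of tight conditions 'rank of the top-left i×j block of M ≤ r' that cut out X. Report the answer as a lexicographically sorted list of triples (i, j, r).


Computing R[i][j] = min implied NW-rank bound (n=11, 43 conditions):

  i=1: 0  0  0  0  0  0  1  1  1  1  1
  i=2: 0  0  0  0  0  1  2  2  2  2  2
  i=3: 0  0  1  1  1  2  3  3  3  3  3
  i=4: 0  1  2  2  2  3  4  4  4  4  4
  i=5: 0  1  2  2  2  3  4  5  5  5  5
  i=6: 0  1  2  3  3  4  5  6  6  6  6
  i=7: 0  1  2  3  3  4  5  6  6  6  7
  i=8: 1  2  3  4  4  5  6  7  7  7  8
  i=9: 1  2  3  4  5  6  7  8  8  8  9
  i=10: 1  2  3  4  5  6  7  8  8  9  10
  i=11: 1  2  3  4  5  6  7  8  9  10  11

so w = (7, 6, 3, 2, 8, 4, 11, 1, 5, 10, 9).

Fulton essential set (8 of the 23 Rothe cells):

[(1, 6, 0), (2, 5, 0), (3, 2, 0), (5, 5, 2), (7, 1, 0), (7, 5, 3), (7, 10, 6), (10, 9, 8)]
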